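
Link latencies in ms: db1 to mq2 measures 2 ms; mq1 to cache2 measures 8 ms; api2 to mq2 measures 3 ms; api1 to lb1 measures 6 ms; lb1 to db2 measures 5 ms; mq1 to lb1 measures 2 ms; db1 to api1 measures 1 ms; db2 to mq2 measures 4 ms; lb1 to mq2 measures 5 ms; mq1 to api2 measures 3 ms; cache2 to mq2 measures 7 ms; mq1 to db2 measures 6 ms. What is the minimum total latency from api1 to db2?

7

A few of the api1→db2 routes:
api1-db1-mq2-lb1-db2: 1 + 2 + 5 + 5 = 13
api1-lb1-mq1-db2: 6 + 2 + 6 = 14
api1-db1-mq2-db2: 1 + 2 + 4 = 7
api1-lb1-db2: 6 + 5 = 11
The minimum is 7 ms.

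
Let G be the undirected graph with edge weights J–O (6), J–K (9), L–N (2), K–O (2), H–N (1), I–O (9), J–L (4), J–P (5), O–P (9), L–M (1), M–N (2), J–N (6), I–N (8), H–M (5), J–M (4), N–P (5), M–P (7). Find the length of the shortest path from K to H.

15

Some routes from K to H:
K-J-L-N-H: 9 + 4 + 2 + 1 = 16
K-J-N-H: 9 + 6 + 1 = 16
K-O-J-N-H: 2 + 6 + 6 + 1 = 15
K-O-J-M-N-H: 2 + 6 + 4 + 2 + 1 = 15
K-O-J-L-N-H: 2 + 6 + 4 + 2 + 1 = 15
K-J-M-N-H: 9 + 4 + 2 + 1 = 16
The minimum is 15.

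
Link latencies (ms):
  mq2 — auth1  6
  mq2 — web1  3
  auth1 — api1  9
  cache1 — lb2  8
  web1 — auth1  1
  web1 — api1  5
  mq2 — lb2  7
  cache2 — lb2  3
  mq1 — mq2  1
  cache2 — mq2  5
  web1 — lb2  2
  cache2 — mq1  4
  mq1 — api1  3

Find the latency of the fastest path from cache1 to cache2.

Checking several routes:
cache1-lb2-mq2-mq1-cache2: 8 + 7 + 1 + 4 = 20
cache1-lb2-cache2: 8 + 3 = 11
cache1-lb2-web1-mq2-mq1-cache2: 8 + 2 + 3 + 1 + 4 = 18
cache1-lb2-web1-mq2-cache2: 8 + 2 + 3 + 5 = 18
Shortest: 11 ms.

11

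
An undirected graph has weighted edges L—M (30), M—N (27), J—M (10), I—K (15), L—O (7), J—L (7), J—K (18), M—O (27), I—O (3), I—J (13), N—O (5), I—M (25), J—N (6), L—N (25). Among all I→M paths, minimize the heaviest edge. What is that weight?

10

Some routes from I to M:
I - J - M: max(13, 10) = 13
I - O - L - J - M: max(3, 7, 7, 10) = 10
I - O - N - L - J - M: max(3, 5, 25, 7, 10) = 25
I - O - N - J - M: max(3, 5, 6, 10) = 10
I - M: max(25) = 25
I - K - J - M: max(15, 18, 10) = 18
The minimum achievable maximum is 10.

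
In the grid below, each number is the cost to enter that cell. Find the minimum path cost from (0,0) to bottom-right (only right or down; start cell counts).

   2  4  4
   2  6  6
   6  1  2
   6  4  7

One optimal route is [0,0]→[1,0]→[1,1]→[2,1]→[2,2]→[3,2].
Its cost is 2 + 2 + 6 + 1 + 2 + 7 = 20.
(Top row then right column would cost 25.)

20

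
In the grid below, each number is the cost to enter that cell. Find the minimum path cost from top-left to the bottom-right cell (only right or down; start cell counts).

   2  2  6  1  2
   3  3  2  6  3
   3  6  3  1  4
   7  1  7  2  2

Best path: [0,0] → [0,1] → [1,1] → [1,2] → [2,2] → [2,3] → [3,3] → [3,4]
Cost: 2 + 2 + 3 + 2 + 3 + 1 + 2 + 2 = 17
For comparison, the top-then-right route costs 22.

17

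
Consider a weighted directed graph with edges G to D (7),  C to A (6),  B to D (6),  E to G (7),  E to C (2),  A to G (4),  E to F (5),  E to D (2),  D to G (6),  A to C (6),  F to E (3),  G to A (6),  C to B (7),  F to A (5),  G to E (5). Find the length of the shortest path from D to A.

12

Paths from D to A:
D-G-E-C-A: 6 + 5 + 2 + 6 = 19
D-G-E-F-A: 6 + 5 + 5 + 5 = 21
D-G-A: 6 + 6 = 12
Best route has total 12.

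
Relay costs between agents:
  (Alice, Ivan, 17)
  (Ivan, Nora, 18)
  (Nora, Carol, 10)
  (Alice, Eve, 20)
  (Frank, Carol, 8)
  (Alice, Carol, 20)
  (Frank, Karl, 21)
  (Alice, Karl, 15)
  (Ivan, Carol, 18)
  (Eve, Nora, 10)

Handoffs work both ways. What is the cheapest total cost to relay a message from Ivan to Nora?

18

Comparing a few candidate routes:
Ivan -> Nora: 18
Ivan -> Alice -> Eve -> Nora: 17 + 20 + 10 = 47
Ivan -> Alice -> Carol -> Nora: 17 + 20 + 10 = 47
Ivan -> Carol -> Nora: 18 + 10 = 28
Best route has total 18.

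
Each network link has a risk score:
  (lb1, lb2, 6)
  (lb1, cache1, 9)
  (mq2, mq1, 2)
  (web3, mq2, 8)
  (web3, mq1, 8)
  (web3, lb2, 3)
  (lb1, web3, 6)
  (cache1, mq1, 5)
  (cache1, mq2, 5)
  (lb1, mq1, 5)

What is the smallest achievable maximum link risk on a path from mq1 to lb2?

Some routes from mq1 to lb2:
mq1-lb1-lb2: max(5, 6) = 6
mq1-mq2-web3-lb2: max(2, 8, 3) = 8
mq1-lb1-web3-lb2: max(5, 6, 3) = 6
The minimum achievable maximum is 6.

6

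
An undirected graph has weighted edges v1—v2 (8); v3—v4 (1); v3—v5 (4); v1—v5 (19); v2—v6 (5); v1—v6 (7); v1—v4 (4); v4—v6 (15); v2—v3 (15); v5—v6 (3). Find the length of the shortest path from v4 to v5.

5

Checking several routes:
v4-v1-v6-v5: 4 + 7 + 3 = 14
v4-v6-v5: 15 + 3 = 18
v4-v3-v5: 1 + 4 = 5
The minimum is 5.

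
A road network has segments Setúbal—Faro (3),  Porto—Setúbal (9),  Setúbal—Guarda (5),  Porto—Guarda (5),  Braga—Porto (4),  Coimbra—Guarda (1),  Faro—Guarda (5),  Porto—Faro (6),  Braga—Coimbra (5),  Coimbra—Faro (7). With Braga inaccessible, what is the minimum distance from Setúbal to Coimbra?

Comparing a few candidate routes:
Setúbal -> Faro -> Porto -> Guarda -> Coimbra: 3 + 6 + 5 + 1 = 15
Setúbal -> Faro -> Coimbra: 3 + 7 = 10
Setúbal -> Guarda -> Coimbra: 5 + 1 = 6
Setúbal -> Faro -> Guarda -> Coimbra: 3 + 5 + 1 = 9
Best route has total 6 km.

6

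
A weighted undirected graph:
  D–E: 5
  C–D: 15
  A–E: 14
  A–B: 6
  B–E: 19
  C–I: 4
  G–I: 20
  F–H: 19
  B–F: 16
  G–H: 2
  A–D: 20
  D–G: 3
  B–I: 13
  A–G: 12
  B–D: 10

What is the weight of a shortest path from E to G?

8

Some routes from E to G:
E→A→G: 14 + 12 = 26
E→D→G: 5 + 3 = 8
E→A→B→D→G: 14 + 6 + 10 + 3 = 33
E→B→D→G: 19 + 10 + 3 = 32
The minimum is 8.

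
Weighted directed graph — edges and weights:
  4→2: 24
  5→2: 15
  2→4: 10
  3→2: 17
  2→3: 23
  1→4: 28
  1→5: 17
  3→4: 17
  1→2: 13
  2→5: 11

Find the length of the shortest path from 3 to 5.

28

Routes from 3 to 5:
3 → 2 → 5: 17 + 11 = 28
3 → 4 → 2 → 5: 17 + 24 + 11 = 52
The minimum is 28.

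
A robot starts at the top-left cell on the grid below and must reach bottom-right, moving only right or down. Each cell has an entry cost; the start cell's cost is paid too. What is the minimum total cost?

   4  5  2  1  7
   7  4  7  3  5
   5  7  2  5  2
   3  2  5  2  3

Path r0c0 → r0c1 → r0c2 → r0c3 → r1c3 → r1c4 → r2c4 → r3c4: 4 + 5 + 2 + 1 + 3 + 5 + 2 + 3 = 25.

25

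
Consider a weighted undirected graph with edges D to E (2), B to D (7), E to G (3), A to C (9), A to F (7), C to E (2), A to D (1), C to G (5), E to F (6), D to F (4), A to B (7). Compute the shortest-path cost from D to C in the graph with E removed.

Routes from D to C avoiding E:
D → A → C: 1 + 9 = 10
D → F → A → C: 4 + 7 + 9 = 20
D → B → A → C: 7 + 7 + 9 = 23
Shortest: 10.

10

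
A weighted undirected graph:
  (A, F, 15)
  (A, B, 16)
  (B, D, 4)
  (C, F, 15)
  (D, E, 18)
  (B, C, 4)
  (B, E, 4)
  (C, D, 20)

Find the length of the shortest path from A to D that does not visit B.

Candidate routes:
A-F-C-D: 15 + 15 + 20 = 50
Shortest: 50.

50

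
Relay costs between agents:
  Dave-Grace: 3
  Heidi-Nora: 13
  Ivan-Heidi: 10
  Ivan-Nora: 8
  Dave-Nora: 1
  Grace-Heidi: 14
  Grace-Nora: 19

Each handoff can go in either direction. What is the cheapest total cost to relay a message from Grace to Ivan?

Routes from Grace to Ivan:
Grace → Dave → Nora → Ivan: 3 + 1 + 8 = 12
Grace → Dave → Nora → Heidi → Ivan: 3 + 1 + 13 + 10 = 27
Grace → Heidi → Nora → Ivan: 14 + 13 + 8 = 35
Grace → Heidi → Ivan: 14 + 10 = 24
Grace → Nora → Ivan: 19 + 8 = 27
Grace → Nora → Heidi → Ivan: 19 + 13 + 10 = 42
The minimum is 12.

12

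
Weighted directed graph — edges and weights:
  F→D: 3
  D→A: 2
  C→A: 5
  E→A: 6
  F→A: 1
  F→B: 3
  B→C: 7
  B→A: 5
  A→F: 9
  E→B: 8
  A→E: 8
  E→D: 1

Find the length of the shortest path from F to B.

Paths from F to B:
F → D → A → E → B: 3 + 2 + 8 + 8 = 21
F → B: 3
F → A → E → B: 1 + 8 + 8 = 17
The minimum is 3.

3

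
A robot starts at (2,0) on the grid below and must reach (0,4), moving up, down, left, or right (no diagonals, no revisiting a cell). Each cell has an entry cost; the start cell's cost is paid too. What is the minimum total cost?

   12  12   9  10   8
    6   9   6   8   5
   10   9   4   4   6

46

Take r2c0→r2c1→r2c2→r2c3→r2c4→r1c4→r0c4 for a total of 10 + 9 + 4 + 4 + 6 + 5 + 8 = 46.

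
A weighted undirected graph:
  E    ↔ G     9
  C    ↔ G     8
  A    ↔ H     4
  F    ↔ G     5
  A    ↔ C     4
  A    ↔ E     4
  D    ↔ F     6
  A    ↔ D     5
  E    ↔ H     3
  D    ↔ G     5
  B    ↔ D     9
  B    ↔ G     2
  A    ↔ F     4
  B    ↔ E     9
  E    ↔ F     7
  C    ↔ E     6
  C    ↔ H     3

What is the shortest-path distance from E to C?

6

Some routes from E to C:
E - A - H - C: 4 + 4 + 3 = 11
E - A - C: 4 + 4 = 8
E - H - A - C: 3 + 4 + 4 = 11
E - C: 6
E - H - C: 3 + 3 = 6
Shortest: 6.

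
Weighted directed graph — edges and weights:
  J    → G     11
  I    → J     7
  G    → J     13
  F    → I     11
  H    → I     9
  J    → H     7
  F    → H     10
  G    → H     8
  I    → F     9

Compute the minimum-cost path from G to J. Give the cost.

Routes from G to J:
G -> H -> I -> J: 8 + 9 + 7 = 24
G -> J: 13
Shortest: 13.

13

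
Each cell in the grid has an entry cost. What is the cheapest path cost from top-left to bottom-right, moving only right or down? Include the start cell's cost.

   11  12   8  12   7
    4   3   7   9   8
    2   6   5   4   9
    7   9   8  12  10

One optimal route is r0c0 -> r1c0 -> r2c0 -> r2c1 -> r2c2 -> r2c3 -> r2c4 -> r3c4.
Its cost is 11 + 4 + 2 + 6 + 5 + 4 + 9 + 10 = 51.

51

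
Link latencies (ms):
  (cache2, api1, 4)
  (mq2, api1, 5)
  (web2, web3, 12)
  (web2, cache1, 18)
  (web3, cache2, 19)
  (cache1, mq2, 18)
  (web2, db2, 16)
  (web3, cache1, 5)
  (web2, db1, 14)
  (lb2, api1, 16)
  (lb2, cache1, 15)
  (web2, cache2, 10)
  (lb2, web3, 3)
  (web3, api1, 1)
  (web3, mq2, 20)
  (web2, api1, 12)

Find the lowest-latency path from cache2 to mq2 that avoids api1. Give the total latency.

A few of the cache2→mq2 routes:
cache2-web3-mq2: 19 + 20 = 39
cache2-web3-cache1-mq2: 19 + 5 + 18 = 42
cache2-web2-web3-mq2: 10 + 12 + 20 = 42
The minimum is 39 ms.

39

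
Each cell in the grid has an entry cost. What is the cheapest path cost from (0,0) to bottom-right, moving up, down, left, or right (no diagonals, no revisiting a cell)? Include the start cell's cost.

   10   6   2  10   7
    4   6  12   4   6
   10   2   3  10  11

One optimal route is [0,0] [1,0] [1,1] [2,1] [2,2] [2,3] [2,4].
Its cost is 10 + 4 + 6 + 2 + 3 + 10 + 11 = 46.

46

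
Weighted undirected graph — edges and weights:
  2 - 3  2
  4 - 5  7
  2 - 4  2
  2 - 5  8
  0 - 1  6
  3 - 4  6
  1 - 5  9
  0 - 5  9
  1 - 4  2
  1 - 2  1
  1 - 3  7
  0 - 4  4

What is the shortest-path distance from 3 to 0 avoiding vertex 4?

9

Some routes from 3 to 0 avoiding 4:
3 -> 2 -> 1 -> 0: 2 + 1 + 6 = 9
3 -> 2 -> 5 -> 0: 2 + 8 + 9 = 19
3 -> 1 -> 0: 7 + 6 = 13
The minimum is 9.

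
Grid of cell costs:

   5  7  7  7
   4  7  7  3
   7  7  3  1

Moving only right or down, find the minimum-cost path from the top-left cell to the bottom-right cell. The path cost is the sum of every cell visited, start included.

One optimal route is r0c0→r1c0→r1c1→r1c2→r1c3→r2c3.
Its cost is 5 + 4 + 7 + 7 + 3 + 1 = 27.
For comparison, the top-then-right route costs 30.

27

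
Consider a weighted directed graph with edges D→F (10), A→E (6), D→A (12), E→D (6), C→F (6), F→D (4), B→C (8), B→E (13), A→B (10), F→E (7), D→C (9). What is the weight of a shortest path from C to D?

10

Routes from C to D:
C-F-E-D: 6 + 7 + 6 = 19
C-F-D: 6 + 4 = 10
Shortest: 10.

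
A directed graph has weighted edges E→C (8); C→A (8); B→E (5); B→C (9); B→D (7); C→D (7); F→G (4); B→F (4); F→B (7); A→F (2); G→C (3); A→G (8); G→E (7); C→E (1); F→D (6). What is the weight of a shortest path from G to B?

20

Paths from G to B:
G-C-A-F-B: 3 + 8 + 2 + 7 = 20
G-E-C-A-F-B: 7 + 8 + 8 + 2 + 7 = 32
Best route has total 20.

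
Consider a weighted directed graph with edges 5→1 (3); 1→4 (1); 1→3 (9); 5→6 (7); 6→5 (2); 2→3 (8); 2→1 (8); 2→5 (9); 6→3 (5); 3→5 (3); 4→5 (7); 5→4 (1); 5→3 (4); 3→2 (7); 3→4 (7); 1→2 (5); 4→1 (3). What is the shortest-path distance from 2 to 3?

A few of the 2→3 routes:
2 - 3: 8
2 - 5 - 1 - 3: 9 + 3 + 9 = 21
2 - 5 - 3: 9 + 4 = 13
2 - 1 - 4 - 5 - 3: 8 + 1 + 7 + 4 = 20
2 - 1 - 3: 8 + 9 = 17
2 - 5 - 6 - 3: 9 + 7 + 5 = 21
Best route has total 8.

8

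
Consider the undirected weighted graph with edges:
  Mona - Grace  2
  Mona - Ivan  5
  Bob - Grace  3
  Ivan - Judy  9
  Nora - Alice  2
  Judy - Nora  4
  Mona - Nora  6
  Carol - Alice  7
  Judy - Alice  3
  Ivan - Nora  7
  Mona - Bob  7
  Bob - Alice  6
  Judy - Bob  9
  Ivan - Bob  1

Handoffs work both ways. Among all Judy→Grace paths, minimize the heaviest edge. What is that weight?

Some routes from Judy to Grace:
Judy -> Alice -> Bob -> Grace: max(3, 6, 3) = 6
Judy -> Nora -> Alice -> Bob -> Ivan -> Mona -> Grace: max(4, 2, 6, 1, 5, 2) = 6
Judy -> Alice -> Bob -> Ivan -> Mona -> Grace: max(3, 6, 1, 5, 2) = 6
Judy -> Nora -> Alice -> Bob -> Grace: max(4, 2, 6, 3) = 6
Judy -> Nora -> Mona -> Grace: max(4, 6, 2) = 6
Judy -> Nora -> Mona -> Ivan -> Bob -> Grace: max(4, 6, 5, 1, 3) = 6
The minimum achievable maximum is 6.

6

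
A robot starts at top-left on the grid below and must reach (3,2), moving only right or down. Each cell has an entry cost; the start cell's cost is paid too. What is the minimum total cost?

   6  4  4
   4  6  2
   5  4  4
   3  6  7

Best path: [0,0] -> [0,1] -> [0,2] -> [1,2] -> [2,2] -> [3,2]
Cost: 6 + 4 + 4 + 2 + 4 + 7 = 27

27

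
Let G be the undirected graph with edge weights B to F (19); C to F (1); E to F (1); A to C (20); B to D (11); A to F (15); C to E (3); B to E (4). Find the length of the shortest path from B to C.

Some routes from B to C:
B → F → C: 19 + 1 = 20
B → F → E → C: 19 + 1 + 3 = 23
B → E → C: 4 + 3 = 7
B → E → F → C: 4 + 1 + 1 = 6
The minimum is 6.

6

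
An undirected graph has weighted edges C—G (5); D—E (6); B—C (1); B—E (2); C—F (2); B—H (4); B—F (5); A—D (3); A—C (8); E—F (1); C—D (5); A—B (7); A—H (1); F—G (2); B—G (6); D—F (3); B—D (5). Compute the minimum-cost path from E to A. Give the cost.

Checking several routes:
E -> D -> A: 6 + 3 = 9
E -> F -> D -> A: 1 + 3 + 3 = 7
E -> B -> H -> A: 2 + 4 + 1 = 7
E -> B -> A: 2 + 7 = 9
Shortest: 7.

7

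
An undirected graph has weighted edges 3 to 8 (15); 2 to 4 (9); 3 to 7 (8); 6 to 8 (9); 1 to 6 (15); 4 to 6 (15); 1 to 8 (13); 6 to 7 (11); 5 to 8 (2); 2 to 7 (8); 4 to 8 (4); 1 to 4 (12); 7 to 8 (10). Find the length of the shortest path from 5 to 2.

Some routes from 5 to 2:
5 -> 8 -> 6 -> 7 -> 2: 2 + 9 + 11 + 8 = 30
5 -> 8 -> 7 -> 2: 2 + 10 + 8 = 20
5 -> 8 -> 4 -> 2: 2 + 4 + 9 = 15
5 -> 8 -> 3 -> 7 -> 2: 2 + 15 + 8 + 8 = 33
Best route has total 15.

15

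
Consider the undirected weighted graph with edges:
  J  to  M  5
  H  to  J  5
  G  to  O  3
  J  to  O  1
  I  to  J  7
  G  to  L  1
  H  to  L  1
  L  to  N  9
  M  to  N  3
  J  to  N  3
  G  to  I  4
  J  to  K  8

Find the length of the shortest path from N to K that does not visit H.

Candidate routes:
N→L→G→O→J→K: 9 + 1 + 3 + 1 + 8 = 22
N→J→K: 3 + 8 = 11
N→M→J→K: 3 + 5 + 8 = 16
N→L→G→I→J→K: 9 + 1 + 4 + 7 + 8 = 29
Shortest: 11.

11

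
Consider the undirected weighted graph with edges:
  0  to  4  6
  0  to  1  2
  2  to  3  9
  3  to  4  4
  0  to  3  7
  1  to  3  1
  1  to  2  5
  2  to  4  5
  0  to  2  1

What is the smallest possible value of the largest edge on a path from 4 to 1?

Checking several routes:
4-2-0-1: max(5, 1, 2) = 5
4-0-2-1: max(6, 1, 5) = 6
4-3-1: max(4, 1) = 4
4-2-1: max(5, 5) = 5
The minimum achievable maximum is 4.

4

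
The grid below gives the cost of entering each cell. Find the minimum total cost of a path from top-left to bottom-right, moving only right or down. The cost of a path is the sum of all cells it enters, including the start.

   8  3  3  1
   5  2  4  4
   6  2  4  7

26

Path r0c0 -> r0c1 -> r0c2 -> r0c3 -> r1c3 -> r2c3: 8 + 3 + 3 + 1 + 4 + 7 = 26.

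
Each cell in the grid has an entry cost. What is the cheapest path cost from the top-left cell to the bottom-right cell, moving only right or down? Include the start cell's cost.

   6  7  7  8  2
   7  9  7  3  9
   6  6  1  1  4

31

Take (0,0) -> (1,0) -> (2,0) -> (2,1) -> (2,2) -> (2,3) -> (2,4) for a total of 6 + 7 + 6 + 6 + 1 + 1 + 4 = 31.
(Top row then right column would cost 43.)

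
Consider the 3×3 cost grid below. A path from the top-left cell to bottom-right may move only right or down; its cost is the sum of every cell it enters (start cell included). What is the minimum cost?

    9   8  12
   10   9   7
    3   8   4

Path r0c0 r1c0 r2c0 r2c1 r2c2: 9 + 10 + 3 + 8 + 4 = 34.
(Top row then right column would cost 40.)

34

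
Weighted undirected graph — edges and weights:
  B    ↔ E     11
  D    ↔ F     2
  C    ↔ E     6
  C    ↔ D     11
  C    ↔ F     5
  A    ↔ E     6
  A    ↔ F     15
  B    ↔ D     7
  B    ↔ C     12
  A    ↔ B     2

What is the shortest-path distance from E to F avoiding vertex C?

Candidate routes:
E → A → B → D → F: 6 + 2 + 7 + 2 = 17
E → A → F: 6 + 15 = 21
E → B → D → F: 11 + 7 + 2 = 20
E → B → A → F: 11 + 2 + 15 = 28
Shortest: 17.

17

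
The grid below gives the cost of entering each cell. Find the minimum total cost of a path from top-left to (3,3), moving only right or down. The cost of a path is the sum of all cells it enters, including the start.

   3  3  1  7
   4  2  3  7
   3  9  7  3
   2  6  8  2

22

Path [0,0] -> [0,1] -> [0,2] -> [1,2] -> [1,3] -> [2,3] -> [3,3]: 3 + 3 + 1 + 3 + 7 + 3 + 2 = 22.
For comparison, the top-then-right route costs 26.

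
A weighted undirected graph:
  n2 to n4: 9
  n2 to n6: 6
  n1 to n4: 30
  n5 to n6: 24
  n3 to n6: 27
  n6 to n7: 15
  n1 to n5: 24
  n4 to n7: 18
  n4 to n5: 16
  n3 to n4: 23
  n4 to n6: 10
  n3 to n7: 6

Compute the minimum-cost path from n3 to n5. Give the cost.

Some routes from n3 to n5:
n3→n7→n6→n4→n5: 6 + 15 + 10 + 16 = 47
n3→n4→n5: 23 + 16 = 39
n3→n7→n4→n5: 6 + 18 + 16 = 40
n3→n6→n5: 27 + 24 = 51
n3→n7→n6→n5: 6 + 15 + 24 = 45
Best route has total 39.

39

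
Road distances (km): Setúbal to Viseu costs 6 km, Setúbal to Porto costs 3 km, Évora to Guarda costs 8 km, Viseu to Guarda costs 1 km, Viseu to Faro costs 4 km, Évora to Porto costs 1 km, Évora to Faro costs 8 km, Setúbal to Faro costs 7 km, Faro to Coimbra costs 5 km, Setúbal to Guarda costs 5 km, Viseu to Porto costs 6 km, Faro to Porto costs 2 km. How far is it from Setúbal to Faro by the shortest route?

A few of the Setúbal→Faro routes:
Setúbal→Faro: 7
Setúbal→Viseu→Faro: 6 + 4 = 10
Setúbal→Guarda→Viseu→Faro: 5 + 1 + 4 = 10
Setúbal→Porto→Faro: 3 + 2 = 5
Best route has total 5 km.

5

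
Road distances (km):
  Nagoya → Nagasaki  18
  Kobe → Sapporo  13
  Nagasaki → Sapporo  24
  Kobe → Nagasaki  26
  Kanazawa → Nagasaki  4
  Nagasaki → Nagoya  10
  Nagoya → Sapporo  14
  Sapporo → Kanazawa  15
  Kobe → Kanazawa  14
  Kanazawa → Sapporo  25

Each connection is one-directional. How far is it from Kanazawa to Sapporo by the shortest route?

25

Paths from Kanazawa to Sapporo:
Kanazawa→Nagasaki→Nagoya→Sapporo: 4 + 10 + 14 = 28
Kanazawa→Sapporo: 25
Kanazawa→Nagasaki→Sapporo: 4 + 24 = 28
Shortest: 25 km.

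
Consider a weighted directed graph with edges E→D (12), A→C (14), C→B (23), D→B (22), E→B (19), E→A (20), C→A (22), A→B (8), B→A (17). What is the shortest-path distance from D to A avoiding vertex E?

Routes from D to A avoiding E:
D - B - A: 22 + 17 = 39
The minimum is 39.

39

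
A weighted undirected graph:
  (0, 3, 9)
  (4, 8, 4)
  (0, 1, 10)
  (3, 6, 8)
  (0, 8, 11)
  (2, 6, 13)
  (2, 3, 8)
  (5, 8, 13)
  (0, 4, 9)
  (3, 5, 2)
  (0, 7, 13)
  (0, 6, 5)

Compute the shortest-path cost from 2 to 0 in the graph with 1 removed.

17

Checking several routes:
2 - 3 - 0: 8 + 9 = 17
2 - 6 - 0: 13 + 5 = 18
2 - 3 - 6 - 0: 8 + 8 + 5 = 21
Shortest: 17.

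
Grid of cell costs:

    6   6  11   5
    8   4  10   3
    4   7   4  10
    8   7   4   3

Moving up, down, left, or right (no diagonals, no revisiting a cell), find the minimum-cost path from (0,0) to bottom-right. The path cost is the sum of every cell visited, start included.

34

Best path: [0,0] [0,1] [1,1] [2,1] [2,2] [3,2] [3,3]
Cost: 6 + 6 + 4 + 7 + 4 + 4 + 3 = 34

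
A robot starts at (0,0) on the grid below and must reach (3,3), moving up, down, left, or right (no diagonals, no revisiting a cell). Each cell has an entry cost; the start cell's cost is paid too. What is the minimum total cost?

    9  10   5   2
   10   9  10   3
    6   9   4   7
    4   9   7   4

One optimal route is [0,0] -> [0,1] -> [0,2] -> [0,3] -> [1,3] -> [2,3] -> [3,3].
Its cost is 9 + 10 + 5 + 2 + 3 + 7 + 4 = 40.

40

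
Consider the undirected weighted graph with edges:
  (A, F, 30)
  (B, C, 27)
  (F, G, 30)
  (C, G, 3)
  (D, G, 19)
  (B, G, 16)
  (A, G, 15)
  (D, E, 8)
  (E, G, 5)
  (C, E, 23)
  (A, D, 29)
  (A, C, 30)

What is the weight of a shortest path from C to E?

8

Some routes from C to E:
C - E: 23
C - G - E: 3 + 5 = 8
C - G - D - E: 3 + 19 + 8 = 30
Shortest: 8.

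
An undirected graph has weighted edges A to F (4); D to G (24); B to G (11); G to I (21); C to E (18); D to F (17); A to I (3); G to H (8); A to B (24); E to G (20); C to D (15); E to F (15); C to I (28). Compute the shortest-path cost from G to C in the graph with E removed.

39

Comparing a few candidate routes:
G-I-A-F-D-C: 21 + 3 + 4 + 17 + 15 = 60
G-I-C: 21 + 28 = 49
G-D-C: 24 + 15 = 39
The minimum is 39.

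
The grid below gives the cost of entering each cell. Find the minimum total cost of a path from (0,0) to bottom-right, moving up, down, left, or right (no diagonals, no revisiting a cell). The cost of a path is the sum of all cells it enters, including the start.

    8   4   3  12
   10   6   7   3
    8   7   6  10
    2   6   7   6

41

Best path: (0,0) (0,1) (0,2) (1,2) (1,3) (2,3) (3,3)
Cost: 8 + 4 + 3 + 7 + 3 + 10 + 6 = 41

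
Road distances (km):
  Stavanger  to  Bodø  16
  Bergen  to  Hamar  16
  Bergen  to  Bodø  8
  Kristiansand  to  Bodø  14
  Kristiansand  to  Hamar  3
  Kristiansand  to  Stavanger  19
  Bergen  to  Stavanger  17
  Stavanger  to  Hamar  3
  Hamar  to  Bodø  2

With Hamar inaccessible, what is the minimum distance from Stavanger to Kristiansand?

Candidate routes:
Stavanger → Kristiansand: 19
Stavanger → Bodø → Kristiansand: 16 + 14 = 30
Stavanger → Bergen → Bodø → Kristiansand: 17 + 8 + 14 = 39
The minimum is 19 km.

19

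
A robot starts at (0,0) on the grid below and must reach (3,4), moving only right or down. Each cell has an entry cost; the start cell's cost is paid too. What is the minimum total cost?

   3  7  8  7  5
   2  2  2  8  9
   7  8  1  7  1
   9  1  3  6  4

22

Take (0,0)→(1,0)→(1,1)→(1,2)→(2,2)→(2,3)→(2,4)→(3,4) for a total of 3 + 2 + 2 + 2 + 1 + 7 + 1 + 4 = 22.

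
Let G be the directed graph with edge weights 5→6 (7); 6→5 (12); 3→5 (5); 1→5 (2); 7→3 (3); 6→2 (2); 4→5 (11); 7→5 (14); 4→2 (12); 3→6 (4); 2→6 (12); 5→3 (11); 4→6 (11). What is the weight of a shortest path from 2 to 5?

Candidate routes:
2→6→5: 12 + 12 = 24
Shortest: 24.

24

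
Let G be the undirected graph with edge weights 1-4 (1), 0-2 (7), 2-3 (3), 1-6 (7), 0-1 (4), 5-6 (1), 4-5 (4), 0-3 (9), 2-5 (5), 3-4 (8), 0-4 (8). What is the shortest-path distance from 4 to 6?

Some routes from 4 to 6:
4 -> 1 -> 6: 1 + 7 = 8
4 -> 0 -> 1 -> 6: 8 + 4 + 7 = 19
4 -> 3 -> 2 -> 5 -> 6: 8 + 3 + 5 + 1 = 17
4 -> 1 -> 0 -> 2 -> 5 -> 6: 1 + 4 + 7 + 5 + 1 = 18
4 -> 0 -> 2 -> 5 -> 6: 8 + 7 + 5 + 1 = 21
4 -> 5 -> 6: 4 + 1 = 5
The minimum is 5.

5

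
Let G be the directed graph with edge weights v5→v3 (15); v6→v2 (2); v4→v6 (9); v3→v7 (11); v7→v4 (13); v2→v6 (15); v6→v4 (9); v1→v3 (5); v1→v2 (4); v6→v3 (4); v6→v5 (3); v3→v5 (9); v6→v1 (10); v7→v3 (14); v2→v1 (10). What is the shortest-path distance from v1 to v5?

Paths from v1 to v5:
v1 → v2 → v6 → v5: 4 + 15 + 3 = 22
v1 → v3 → v7 → v4 → v6 → v5: 5 + 11 + 13 + 9 + 3 = 41
v1 → v2 → v6 → v3 → v5: 4 + 15 + 4 + 9 = 32
v1 → v3 → v5: 5 + 9 = 14
Best route has total 14.

14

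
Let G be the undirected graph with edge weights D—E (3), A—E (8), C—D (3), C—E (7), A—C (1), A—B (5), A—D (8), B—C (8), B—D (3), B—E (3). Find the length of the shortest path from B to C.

A few of the B→C routes:
B → A → C: 5 + 1 = 6
B → C: 8
B → E → D → C: 3 + 3 + 3 = 9
B → D → C: 3 + 3 = 6
Shortest: 6.

6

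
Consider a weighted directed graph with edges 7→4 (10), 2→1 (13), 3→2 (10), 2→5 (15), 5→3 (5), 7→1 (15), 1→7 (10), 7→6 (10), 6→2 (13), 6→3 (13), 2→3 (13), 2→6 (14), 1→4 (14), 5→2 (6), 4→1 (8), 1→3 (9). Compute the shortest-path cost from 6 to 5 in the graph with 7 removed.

28

Paths from 6 to 5 avoiding 7:
6 → 2 → 5: 13 + 15 = 28
6 → 3 → 2 → 5: 13 + 10 + 15 = 38
The minimum is 28.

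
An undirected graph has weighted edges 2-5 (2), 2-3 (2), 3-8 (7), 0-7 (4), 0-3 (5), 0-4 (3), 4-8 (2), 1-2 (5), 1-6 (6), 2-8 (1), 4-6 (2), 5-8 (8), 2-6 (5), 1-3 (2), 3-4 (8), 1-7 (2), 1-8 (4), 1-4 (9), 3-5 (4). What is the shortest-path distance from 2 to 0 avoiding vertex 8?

Some routes from 2 to 0 avoiding 8:
2-3-1-7-0: 2 + 2 + 2 + 4 = 10
2-6-4-0: 5 + 2 + 3 = 10
2-5-3-0: 2 + 4 + 5 = 11
2-3-0: 2 + 5 = 7
The minimum is 7.

7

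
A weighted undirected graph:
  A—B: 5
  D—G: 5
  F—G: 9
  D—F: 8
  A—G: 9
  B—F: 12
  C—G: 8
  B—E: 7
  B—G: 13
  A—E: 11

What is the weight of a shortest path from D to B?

Some routes from D to B:
D -> F -> G -> B: 8 + 9 + 13 = 30
D -> G -> A -> B: 5 + 9 + 5 = 19
D -> F -> B: 8 + 12 = 20
D -> G -> F -> B: 5 + 9 + 12 = 26
D -> G -> B: 5 + 13 = 18
D -> F -> G -> A -> B: 8 + 9 + 9 + 5 = 31
Shortest: 18.

18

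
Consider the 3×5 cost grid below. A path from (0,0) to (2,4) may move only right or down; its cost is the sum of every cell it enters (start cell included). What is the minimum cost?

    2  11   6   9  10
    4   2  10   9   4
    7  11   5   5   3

Path [0,0]→[1,0]→[1,1]→[1,2]→[2,2]→[2,3]→[2,4]: 2 + 4 + 2 + 10 + 5 + 5 + 3 = 31.

31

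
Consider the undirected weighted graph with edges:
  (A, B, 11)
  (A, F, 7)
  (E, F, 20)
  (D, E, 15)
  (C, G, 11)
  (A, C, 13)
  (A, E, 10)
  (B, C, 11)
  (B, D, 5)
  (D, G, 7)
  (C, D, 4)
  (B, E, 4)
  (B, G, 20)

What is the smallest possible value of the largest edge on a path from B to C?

Comparing a few candidate routes:
B-A-C: max(11, 13) = 13
B-D-G-C: max(5, 7, 11) = 11
B-C: max(11) = 11
B-D-C: max(5, 4) = 5
B-E-A-C: max(4, 10, 13) = 13
Best route has worst link 5.

5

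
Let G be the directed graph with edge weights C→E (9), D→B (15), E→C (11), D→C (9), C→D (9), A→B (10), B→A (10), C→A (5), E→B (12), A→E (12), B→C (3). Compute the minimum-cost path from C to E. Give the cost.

Routes from C to E:
C→A→E: 5 + 12 = 17
C→E: 9
C→D→B→A→E: 9 + 15 + 10 + 12 = 46
The minimum is 9.

9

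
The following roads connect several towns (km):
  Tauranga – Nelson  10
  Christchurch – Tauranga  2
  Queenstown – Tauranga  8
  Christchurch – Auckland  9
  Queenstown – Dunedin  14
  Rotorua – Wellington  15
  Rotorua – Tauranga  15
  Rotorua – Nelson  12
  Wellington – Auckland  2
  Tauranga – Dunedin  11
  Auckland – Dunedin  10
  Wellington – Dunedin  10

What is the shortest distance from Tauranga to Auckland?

Checking several routes:
Tauranga→Christchurch→Auckland: 2 + 9 = 11
Tauranga→Dunedin→Auckland: 11 + 10 = 21
Tauranga→Dunedin→Wellington→Auckland: 11 + 10 + 2 = 23
Tauranga→Rotorua→Wellington→Auckland: 15 + 15 + 2 = 32
The minimum is 11 km.

11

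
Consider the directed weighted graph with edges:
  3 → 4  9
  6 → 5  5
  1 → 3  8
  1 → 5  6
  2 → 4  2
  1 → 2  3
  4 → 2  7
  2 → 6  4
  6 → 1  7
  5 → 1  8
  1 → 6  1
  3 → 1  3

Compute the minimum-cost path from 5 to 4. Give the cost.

Paths from 5 to 4:
5→1→2→4: 8 + 3 + 2 = 13
5→1→3→4: 8 + 8 + 9 = 25
The minimum is 13.

13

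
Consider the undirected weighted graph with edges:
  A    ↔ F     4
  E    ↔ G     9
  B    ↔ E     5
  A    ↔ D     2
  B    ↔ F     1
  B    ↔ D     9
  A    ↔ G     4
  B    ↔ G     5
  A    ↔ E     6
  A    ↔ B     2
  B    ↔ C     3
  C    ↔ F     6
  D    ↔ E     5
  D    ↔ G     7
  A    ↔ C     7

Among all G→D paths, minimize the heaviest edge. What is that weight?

4

Some routes from G to D:
G→B→A→D: max(5, 2, 2) = 5
G→A→D: max(4, 2) = 4
G→B→F→A→D: max(5, 1, 4, 2) = 5
G→B→E→D: max(5, 5, 5) = 5
The minimum achievable maximum is 4.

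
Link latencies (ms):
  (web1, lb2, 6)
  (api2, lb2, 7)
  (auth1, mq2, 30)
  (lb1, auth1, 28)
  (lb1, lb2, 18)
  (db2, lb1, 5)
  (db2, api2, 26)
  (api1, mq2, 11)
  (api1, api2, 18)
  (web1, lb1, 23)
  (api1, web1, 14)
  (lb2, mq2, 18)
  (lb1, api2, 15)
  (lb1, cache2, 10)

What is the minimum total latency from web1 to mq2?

Comparing a few candidate routes:
web1 → lb2 → mq2: 6 + 18 = 24
web1 → api1 → api2 → lb2 → mq2: 14 + 18 + 7 + 18 = 57
web1 → api1 → mq2: 14 + 11 = 25
web1 → lb1 → api2 → lb2 → mq2: 23 + 15 + 7 + 18 = 63
web1 → lb2 → api2 → api1 → mq2: 6 + 7 + 18 + 11 = 42
web1 → lb1 → lb2 → mq2: 23 + 18 + 18 = 59
Best route has total 24 ms.

24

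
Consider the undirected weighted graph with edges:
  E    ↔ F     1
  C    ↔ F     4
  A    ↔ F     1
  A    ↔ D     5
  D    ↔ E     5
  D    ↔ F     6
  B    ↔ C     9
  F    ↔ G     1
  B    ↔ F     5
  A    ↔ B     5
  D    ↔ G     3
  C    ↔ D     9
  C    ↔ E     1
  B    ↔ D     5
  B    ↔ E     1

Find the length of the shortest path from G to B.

A few of the G→B routes:
G→F→B: 1 + 5 = 6
G→D→E→B: 3 + 5 + 1 = 9
G→F→A→B: 1 + 1 + 5 = 7
G→F→E→B: 1 + 1 + 1 = 3
G→F→C→E→B: 1 + 4 + 1 + 1 = 7
G→D→B: 3 + 5 = 8
Shortest: 3.

3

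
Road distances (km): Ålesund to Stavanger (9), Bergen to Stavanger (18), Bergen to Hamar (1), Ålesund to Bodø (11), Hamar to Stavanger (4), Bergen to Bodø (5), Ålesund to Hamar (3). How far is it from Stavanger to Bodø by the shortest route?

10

A few of the Stavanger→Bodø routes:
Stavanger -> Hamar -> Bergen -> Bodø: 4 + 1 + 5 = 10
Stavanger -> Ålesund -> Hamar -> Bergen -> Bodø: 9 + 3 + 1 + 5 = 18
Stavanger -> Hamar -> Ålesund -> Bodø: 4 + 3 + 11 = 18
The minimum is 10 km.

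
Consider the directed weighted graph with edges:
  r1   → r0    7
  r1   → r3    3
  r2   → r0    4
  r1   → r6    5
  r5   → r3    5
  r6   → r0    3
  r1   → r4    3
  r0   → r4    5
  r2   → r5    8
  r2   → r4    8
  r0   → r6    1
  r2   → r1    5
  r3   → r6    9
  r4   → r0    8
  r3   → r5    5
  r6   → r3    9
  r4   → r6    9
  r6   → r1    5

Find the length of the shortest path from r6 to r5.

Routes from r6 to r5:
r6 → r3 → r5: 9 + 5 = 14
r6 → r1 → r3 → r5: 5 + 3 + 5 = 13
The minimum is 13.

13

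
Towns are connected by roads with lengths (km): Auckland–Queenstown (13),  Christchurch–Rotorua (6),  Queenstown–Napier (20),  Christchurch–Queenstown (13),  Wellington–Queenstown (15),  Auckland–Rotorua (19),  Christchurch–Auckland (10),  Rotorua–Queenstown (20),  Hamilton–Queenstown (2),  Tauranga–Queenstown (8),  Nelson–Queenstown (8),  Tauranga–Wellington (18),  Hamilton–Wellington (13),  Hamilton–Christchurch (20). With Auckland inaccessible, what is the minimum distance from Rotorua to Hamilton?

21

A few of the Rotorua→Hamilton routes:
Rotorua - Christchurch - Queenstown - Hamilton: 6 + 13 + 2 = 21
Rotorua - Christchurch - Hamilton: 6 + 20 = 26
Rotorua - Queenstown - Hamilton: 20 + 2 = 22
Shortest: 21 km.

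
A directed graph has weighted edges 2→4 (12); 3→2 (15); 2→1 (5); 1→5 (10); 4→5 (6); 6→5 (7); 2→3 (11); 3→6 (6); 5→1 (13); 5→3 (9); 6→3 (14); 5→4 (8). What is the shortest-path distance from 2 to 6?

Paths from 2 to 6:
2→4→5→3→6: 12 + 6 + 9 + 6 = 33
2→1→5→3→6: 5 + 10 + 9 + 6 = 30
2→3→6: 11 + 6 = 17
Shortest: 17.

17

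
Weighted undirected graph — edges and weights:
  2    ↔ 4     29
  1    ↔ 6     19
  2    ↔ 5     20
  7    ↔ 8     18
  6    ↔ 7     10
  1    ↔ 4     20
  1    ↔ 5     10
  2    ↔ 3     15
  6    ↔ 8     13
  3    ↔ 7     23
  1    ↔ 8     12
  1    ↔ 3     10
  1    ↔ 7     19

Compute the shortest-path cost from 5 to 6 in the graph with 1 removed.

68

Routes from 5 to 6 avoiding 1:
5→2→3→7→6: 20 + 15 + 23 + 10 = 68
5→2→3→7→8→6: 20 + 15 + 23 + 18 + 13 = 89
Best route has total 68.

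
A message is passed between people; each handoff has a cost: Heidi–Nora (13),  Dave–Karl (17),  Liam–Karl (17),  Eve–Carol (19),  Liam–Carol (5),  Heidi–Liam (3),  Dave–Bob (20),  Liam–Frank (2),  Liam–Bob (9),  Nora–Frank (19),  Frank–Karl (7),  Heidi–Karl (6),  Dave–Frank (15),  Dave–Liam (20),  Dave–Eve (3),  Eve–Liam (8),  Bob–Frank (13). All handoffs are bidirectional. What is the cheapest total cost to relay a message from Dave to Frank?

13

Some routes from Dave to Frank:
Dave - Eve - Liam - Frank: 3 + 8 + 2 = 13
Dave - Eve - Liam - Heidi - Karl - Frank: 3 + 8 + 3 + 6 + 7 = 27
Dave - Karl - Frank: 17 + 7 = 24
Dave - Liam - Frank: 20 + 2 = 22
Dave - Frank: 15
Shortest: 13.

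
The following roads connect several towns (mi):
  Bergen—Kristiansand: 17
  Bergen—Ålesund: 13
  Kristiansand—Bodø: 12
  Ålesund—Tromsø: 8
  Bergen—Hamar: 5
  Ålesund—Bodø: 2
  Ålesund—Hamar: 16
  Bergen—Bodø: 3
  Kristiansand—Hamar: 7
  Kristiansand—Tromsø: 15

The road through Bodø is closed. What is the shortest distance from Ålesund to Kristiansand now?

23

Routes from Ålesund to Kristiansand avoiding Bodø:
Ålesund→Tromsø→Kristiansand: 8 + 15 = 23
Ålesund→Bergen→Kristiansand: 13 + 17 = 30
Ålesund→Bergen→Hamar→Kristiansand: 13 + 5 + 7 = 25
Ålesund→Hamar→Kristiansand: 16 + 7 = 23
Ålesund→Hamar→Bergen→Kristiansand: 16 + 5 + 17 = 38
The minimum is 23 mi.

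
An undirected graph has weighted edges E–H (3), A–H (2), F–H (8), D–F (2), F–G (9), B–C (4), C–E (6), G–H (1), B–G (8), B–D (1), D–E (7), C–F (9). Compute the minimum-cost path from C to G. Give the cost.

10

Checking several routes:
C -> B -> D -> E -> H -> G: 4 + 1 + 7 + 3 + 1 = 16
C -> B -> G: 4 + 8 = 12
C -> E -> H -> G: 6 + 3 + 1 = 10
The minimum is 10.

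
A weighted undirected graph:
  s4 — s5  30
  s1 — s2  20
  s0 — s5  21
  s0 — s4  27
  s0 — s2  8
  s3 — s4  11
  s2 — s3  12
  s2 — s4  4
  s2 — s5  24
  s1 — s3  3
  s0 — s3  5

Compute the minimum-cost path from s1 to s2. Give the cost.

15

Comparing a few candidate routes:
s1→s3→s4→s0→s2: 3 + 11 + 27 + 8 = 49
s1→s3→s0→s4→s2: 3 + 5 + 27 + 4 = 39
s1→s3→s2: 3 + 12 = 15
s1→s3→s0→s2: 3 + 5 + 8 = 16
s1→s2: 20
s1→s3→s4→s2: 3 + 11 + 4 = 18
Best route has total 15.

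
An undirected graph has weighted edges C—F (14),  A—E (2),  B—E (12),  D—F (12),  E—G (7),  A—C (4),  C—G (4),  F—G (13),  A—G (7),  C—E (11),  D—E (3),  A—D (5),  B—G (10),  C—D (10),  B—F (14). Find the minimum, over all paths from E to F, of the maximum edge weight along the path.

A few of the E→F routes:
E→D→F: max(3, 12) = 12
E→C→A→D→F: max(11, 4, 5, 12) = 12
E→C→D→F: max(11, 10, 12) = 12
E→C→G→A→D→F: max(11, 4, 7, 5, 12) = 12
Smallest bottleneck: 12.

12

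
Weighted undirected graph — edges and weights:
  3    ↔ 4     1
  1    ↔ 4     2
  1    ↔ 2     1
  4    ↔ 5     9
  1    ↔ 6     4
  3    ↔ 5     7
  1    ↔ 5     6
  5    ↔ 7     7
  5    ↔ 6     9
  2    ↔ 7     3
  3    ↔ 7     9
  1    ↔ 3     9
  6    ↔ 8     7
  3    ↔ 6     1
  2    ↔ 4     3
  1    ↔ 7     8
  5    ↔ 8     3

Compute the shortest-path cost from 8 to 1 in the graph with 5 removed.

11

Some routes from 8 to 1 avoiding 5:
8 -> 6 -> 3 -> 7 -> 2 -> 1: 7 + 1 + 9 + 3 + 1 = 21
8 -> 6 -> 3 -> 4 -> 2 -> 7 -> 1: 7 + 1 + 1 + 3 + 3 + 8 = 23
8 -> 6 -> 3 -> 4 -> 1: 7 + 1 + 1 + 2 = 11
8 -> 6 -> 3 -> 1: 7 + 1 + 9 = 17
8 -> 6 -> 1: 7 + 4 = 11
8 -> 6 -> 3 -> 4 -> 2 -> 1: 7 + 1 + 1 + 3 + 1 = 13
Best route has total 11.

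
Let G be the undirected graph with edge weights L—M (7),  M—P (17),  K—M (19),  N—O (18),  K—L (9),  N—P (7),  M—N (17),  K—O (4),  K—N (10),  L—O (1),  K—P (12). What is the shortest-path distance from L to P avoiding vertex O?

Comparing a few candidate routes:
L→K→N→P: 9 + 10 + 7 = 26
L→K→P: 9 + 12 = 21
L→M→K→P: 7 + 19 + 12 = 38
L→M→P: 7 + 17 = 24
L→M→N→P: 7 + 17 + 7 = 31
The minimum is 21.

21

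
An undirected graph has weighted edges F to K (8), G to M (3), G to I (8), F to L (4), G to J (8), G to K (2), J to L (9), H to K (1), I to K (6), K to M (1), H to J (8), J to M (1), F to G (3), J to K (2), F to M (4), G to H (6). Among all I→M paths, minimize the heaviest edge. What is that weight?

6

Some routes from I to M:
I - K - G - M: max(6, 2, 3) = 6
I - K - G - F - M: max(6, 2, 3, 4) = 6
I - K - H - G - F - M: max(6, 1, 6, 3, 4) = 6
I - K - H - G - M: max(6, 1, 6, 3) = 6
I - K - M: max(6, 1) = 6
Best route has worst link 6.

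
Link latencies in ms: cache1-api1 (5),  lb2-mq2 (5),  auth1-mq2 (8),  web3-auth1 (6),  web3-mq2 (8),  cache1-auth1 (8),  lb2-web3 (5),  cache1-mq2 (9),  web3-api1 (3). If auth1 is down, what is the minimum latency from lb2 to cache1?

13

Routes from lb2 to cache1 avoiding auth1:
lb2 - web3 - mq2 - cache1: 5 + 8 + 9 = 22
lb2 - mq2 - web3 - api1 - cache1: 5 + 8 + 3 + 5 = 21
lb2 - web3 - api1 - cache1: 5 + 3 + 5 = 13
lb2 - mq2 - cache1: 5 + 9 = 14
Shortest: 13 ms.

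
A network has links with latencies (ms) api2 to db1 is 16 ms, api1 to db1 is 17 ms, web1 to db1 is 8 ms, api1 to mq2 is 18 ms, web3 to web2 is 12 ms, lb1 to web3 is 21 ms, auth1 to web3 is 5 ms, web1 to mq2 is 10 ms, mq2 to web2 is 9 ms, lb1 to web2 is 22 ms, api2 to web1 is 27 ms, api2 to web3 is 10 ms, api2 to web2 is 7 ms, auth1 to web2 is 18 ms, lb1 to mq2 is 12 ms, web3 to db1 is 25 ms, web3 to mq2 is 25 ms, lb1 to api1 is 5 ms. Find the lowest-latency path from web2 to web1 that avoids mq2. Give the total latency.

31

Comparing a few candidate routes:
web2 - web3 - api2 - db1 - web1: 12 + 10 + 16 + 8 = 46
web2 - api2 - db1 - web1: 7 + 16 + 8 = 31
web2 - web3 - db1 - web1: 12 + 25 + 8 = 45
web2 - api2 - web1: 7 + 27 = 34
The minimum is 31 ms.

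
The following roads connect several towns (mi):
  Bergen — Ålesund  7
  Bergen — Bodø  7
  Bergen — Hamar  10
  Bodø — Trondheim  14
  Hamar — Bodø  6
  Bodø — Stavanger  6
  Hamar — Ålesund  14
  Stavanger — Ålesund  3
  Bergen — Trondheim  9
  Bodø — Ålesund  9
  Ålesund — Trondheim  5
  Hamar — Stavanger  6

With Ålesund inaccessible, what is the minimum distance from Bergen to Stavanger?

13

Comparing a few candidate routes:
Bergen - Trondheim - Bodø - Stavanger: 9 + 14 + 6 = 29
Bergen - Bodø - Hamar - Stavanger: 7 + 6 + 6 = 19
Bergen - Bodø - Stavanger: 7 + 6 = 13
Bergen - Hamar - Bodø - Stavanger: 10 + 6 + 6 = 22
Bergen - Hamar - Stavanger: 10 + 6 = 16
Shortest: 13 mi.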